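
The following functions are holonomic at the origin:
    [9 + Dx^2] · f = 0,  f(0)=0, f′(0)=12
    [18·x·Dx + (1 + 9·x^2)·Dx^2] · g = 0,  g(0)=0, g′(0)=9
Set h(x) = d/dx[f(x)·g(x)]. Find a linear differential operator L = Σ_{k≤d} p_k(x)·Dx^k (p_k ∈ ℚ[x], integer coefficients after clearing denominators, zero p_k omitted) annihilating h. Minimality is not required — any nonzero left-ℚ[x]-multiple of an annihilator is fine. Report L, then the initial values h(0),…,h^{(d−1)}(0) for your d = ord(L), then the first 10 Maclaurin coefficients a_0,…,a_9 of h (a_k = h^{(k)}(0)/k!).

f: a_k = 0, 12, 0, -18, 0, 81/10, 0, -243/140, 0, 243/1120, …
g: a_k = 0, 9, 0, -27, 0, 729/5, 0, -6561/7, 0, 6561, …
L₀ := L_f ⊗_s L_g (sym. prod.), ord ≤ 4.
Derive L from L₀ (diff closure).
L = (8910 + 214326·x^2 + 3024621·x^4 + 5668704·x^6 + 6377292·x^8 + 9565938·x^10 + 43046721·x^12) + (5508·x + 207036·x^3 + 1837080·x^5 + 4723920·x^7 + 10628820·x^9 + 19131876·x^11)·Dx + (1080 + 27540·x^2 + 389286·x^4 + 971028·x^6 + 1889568·x^8 + 4251528·x^10 + 9565938·x^12)·Dx^2 + (612·x + 23004·x^3 + 204120·x^5 + 524880·x^7 + 1180980·x^9 + 2125764·x^11)·Dx^3 + (10 + 414·x^2 + 5913·x^4 + 37908·x^6 + 131220·x^8 + 354294·x^10 + 531441·x^12)·Dx^4  (order 4).
h: a_k = 0, 216, 0, -1944, 0, 13851, 0, -564246/5, 0, 542264463/560, …
ICs: h(0) = 0, h′(0) = 216, h′′(0) = 0, h′′′(0) = -11664.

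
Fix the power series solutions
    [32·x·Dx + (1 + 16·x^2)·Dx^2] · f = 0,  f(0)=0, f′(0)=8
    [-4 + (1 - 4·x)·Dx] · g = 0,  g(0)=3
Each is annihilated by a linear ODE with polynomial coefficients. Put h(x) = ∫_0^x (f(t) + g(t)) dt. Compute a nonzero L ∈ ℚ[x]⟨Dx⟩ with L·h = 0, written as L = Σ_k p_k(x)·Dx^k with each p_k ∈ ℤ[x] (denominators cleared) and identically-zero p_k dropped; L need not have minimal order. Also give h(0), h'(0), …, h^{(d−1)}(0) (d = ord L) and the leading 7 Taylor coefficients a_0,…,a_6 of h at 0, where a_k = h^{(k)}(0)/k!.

f: a_k = 0, 8, 0, -128/3, 0, 2048/5, 0, …
g: a_k = 3, 12, 48, 192, 768, 3072, 12288, …
Weyl lclm of L_f,L_g ⇒ L₀ (ord ≤ 3).
h=∫h₀ ⇒ L = L₀·Dx.
L = (32 - 512·x - 1536·x^2)·Dx^2 + (-16 + 32·x - 256·x^2 - 1536·x^3)·Dx^3 + (1 - 256·x^4)·Dx^4  (order 4).
h: a_k = 0, 3, 10, 16, 112/3, 768/5, 8704/15, …
ICs: h(0) = 0, h′(0) = 3, h′′(0) = 20, h′′′(0) = 96.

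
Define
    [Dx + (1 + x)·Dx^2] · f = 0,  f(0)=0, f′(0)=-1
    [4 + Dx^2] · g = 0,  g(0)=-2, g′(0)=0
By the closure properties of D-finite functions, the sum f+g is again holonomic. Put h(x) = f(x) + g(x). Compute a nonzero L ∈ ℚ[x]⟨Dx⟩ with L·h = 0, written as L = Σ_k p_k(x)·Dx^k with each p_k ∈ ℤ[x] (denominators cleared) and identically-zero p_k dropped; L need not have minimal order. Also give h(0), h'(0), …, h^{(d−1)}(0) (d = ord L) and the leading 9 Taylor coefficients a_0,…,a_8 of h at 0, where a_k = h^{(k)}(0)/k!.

f: a_k = 0, -1, 1/2, -1/3, 1/4, -1/5, 1/6, -1/7, 1/8, …
g: a_k = -2, 0, 4, 0, -4/3, 0, 8/45, 0, -4/315, …
Sum ⇒ L₀ = lclm(L_f,L_g) in ℚ(x)⟨Dx⟩.
L = (20 + 16·x + 8·x^2)·Dx + (12 + 28·x + 24·x^2 + 8·x^3)·Dx^2 + (5 + 4·x + 2·x^2)·Dx^3 + (3 + 7·x + 6·x^2 + 2·x^3)·Dx^4  (order 4).
h: a_k = -2, -1, 9/2, -1/3, -13/12, -1/5, 31/90, -1/7, 283/2520, …
ICs: h(0) = -2, h′(0) = -1, h′′(0) = 9, h′′′(0) = -2.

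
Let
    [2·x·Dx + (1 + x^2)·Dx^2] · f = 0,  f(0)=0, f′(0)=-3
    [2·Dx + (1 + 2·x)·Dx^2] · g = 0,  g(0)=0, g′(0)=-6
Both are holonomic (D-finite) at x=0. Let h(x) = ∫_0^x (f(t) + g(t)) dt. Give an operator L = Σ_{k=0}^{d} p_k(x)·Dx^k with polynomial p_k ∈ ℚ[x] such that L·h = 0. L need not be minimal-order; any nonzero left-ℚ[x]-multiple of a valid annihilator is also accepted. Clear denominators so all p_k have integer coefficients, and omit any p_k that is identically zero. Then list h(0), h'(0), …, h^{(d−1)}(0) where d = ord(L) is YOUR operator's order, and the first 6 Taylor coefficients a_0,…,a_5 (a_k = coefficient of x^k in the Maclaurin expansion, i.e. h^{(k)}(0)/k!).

L = (-2 - 12·x + 6·x^2 + 4·x^3)·Dx^2 + (-5 - 4·x - 9·x^2 + 12·x^3 + 8·x^4)·Dx^3 + (-1 - x + 2·x^2 + x^3 + 3·x^4 + 2·x^5)·Dx^4  (order 4).
h: a_k = 0, 0, -9/2, 2, -7/4, 12/5, …
ICs: h(0) = 0, h′(0) = 0, h′′(0) = -9, h′′′(0) = 12.

f: a_k = 0, -3, 0, 1, 0, -3/5, …
g: a_k = 0, -6, 6, -8, 12, -96/5, …
L₀ := lclm(L_f,L_g); ord L₀ ≤ 2+2.
∫: right-multiply L₀ by Dx.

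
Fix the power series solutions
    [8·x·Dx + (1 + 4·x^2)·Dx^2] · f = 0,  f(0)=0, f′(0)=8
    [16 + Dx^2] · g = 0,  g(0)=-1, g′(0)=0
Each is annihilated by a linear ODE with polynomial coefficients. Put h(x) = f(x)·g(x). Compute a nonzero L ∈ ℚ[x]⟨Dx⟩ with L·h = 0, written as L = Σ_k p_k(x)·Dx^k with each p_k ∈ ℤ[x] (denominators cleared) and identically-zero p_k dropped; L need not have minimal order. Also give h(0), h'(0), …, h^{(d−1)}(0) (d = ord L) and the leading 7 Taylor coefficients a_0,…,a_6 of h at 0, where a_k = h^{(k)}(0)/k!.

L = (2560 + 29696·x^2 + 118784·x^4 + 262144·x^6 + 262144·x^8) + (1536·x + 14336·x^3 + 49152·x^5 + 65536·x^7)·Dx + (240 + 3008·x^2 + 13824·x^4 + 32768·x^6 + 32768·x^8)·Dx^2 + (96·x + 896·x^3 + 3072·x^5 + 4096·x^7)·Dx^3 + (5 + 72·x^2 + 400·x^4 + 1024·x^6 + 1024·x^8)·Dx^4  (order 4).
h: a_k = 0, -8, 0, 224/3, 0, -2944/15, 0, …
ICs: h(0) = 0, h′(0) = -8, h′′(0) = 0, h′′′(0) = 448.

f: a_k = 0, 8, 0, -32/3, 0, 128/5, 0, …
g: a_k = -1, 0, 8, 0, -32/3, 0, 256/45, …
f·g: L₀ = L_f ⊗_s L_g, ord ≤ 2·2.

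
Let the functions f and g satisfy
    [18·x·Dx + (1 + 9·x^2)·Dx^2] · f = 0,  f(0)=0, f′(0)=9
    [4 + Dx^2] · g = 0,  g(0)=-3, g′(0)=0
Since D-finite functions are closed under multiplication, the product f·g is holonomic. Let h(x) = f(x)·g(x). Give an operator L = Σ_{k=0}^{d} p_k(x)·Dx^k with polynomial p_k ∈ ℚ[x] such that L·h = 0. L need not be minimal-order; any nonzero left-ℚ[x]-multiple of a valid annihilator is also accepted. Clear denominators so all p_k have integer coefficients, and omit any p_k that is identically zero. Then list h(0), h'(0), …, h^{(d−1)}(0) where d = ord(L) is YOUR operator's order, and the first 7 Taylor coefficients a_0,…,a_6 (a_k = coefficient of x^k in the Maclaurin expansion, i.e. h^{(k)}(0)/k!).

f: a_k = 0, 9, 0, -27, 0, 729/5, 0, …
g: a_k = -3, 0, 6, 0, -2, 0, 4/15, …
L₀ := L_f ⊗_s L_g (sym. prod.), ord ≤ 4.
L = (2080 + 50256·x^2 + 89424·x^4 + 186624·x^6 + 419904·x^8) + (3168·x + 38880·x^3 + 139968·x^5 + 419904·x^7)·Dx + (572 + 13788·x^2 + 33048·x^4 + 93312·x^6 + 209952·x^8)·Dx^2 + (792·x + 9720·x^3 + 34992·x^5 + 104976·x^7)·Dx^3 + (13 + 306·x^2 + 2673·x^4 + 11664·x^6 + 26244·x^8)·Dx^4  (order 4).
h: a_k = 0, -27, 0, 135, 0, -3087/5, 0, …
ICs: h(0) = 0, h′(0) = -27, h′′(0) = 0, h′′′(0) = 810.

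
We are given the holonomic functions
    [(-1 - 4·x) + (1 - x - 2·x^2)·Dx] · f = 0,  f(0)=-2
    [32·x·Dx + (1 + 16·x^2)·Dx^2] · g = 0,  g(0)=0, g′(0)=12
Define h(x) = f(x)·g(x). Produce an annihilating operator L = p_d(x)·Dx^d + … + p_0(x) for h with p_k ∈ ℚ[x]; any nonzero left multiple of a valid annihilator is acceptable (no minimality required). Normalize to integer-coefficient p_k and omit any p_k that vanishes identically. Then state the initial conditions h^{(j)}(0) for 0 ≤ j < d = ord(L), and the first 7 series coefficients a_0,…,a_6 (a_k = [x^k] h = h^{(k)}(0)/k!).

L = (4 + 32·x + 192·x^2) + (2 - 24·x + 64·x^2 + 192·x^3)·Dx + (-1 + x - 14·x^2 + 16·x^3 + 32·x^4)·Dx^2  (order 2).
h: a_k = 0, -24, -24, 56, 8, -5544/5, -5464/5, …
ICs: h(0) = 0, h′(0) = -24.

f: a_k = -2, -2, -6, -10, -22, -42, -86, …
g: a_k = 0, 12, 0, -64, 0, 3072/5, 0, …
L₀ := L_f ⊗_s L_g (sym. prod.), ord ≤ 2.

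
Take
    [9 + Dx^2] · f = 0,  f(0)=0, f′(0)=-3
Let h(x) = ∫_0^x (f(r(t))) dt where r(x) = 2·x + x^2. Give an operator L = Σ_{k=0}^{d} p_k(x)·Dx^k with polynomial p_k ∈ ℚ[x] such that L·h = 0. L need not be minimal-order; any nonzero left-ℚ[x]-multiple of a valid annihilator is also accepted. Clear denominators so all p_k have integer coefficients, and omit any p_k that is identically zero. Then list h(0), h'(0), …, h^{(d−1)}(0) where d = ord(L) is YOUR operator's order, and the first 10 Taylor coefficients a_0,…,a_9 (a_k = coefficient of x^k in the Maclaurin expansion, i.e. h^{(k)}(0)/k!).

L = (36 + 108·x + 108·x^2 + 36·x^3)·Dx - Dx^2 + (1 + x)·Dx^3  (order 3).
h: a_k = 0, 0, -3, -1, 9, 54/5, -63/10, -45/2, -1863/140, 63/5, …
ICs: h(0) = 0, h′(0) = 0, h′′(0) = -6.

f: a_k = 0, -3, 0, 9/2, 0, -81/40, 0, 243/560, 0, -243/4480, …
h₀=f(r): pull back L_f along r ⇒ L₀.
∫: right-multiply L₀ by Dx.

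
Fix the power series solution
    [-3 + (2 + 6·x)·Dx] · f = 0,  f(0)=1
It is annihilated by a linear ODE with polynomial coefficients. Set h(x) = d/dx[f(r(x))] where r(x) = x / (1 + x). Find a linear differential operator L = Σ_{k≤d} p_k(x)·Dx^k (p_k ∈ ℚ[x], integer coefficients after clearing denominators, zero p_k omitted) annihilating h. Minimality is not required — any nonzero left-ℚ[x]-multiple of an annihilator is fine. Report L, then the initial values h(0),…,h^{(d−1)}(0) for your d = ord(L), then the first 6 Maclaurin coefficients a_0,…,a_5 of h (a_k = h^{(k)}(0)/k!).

f: a_k = 1, 3/2, -9/8, 27/16, -405/128, 1701/256, …
h₀=f(r): pull back L_f along r ⇒ L₀.
Differentiate: ansatz ord ≤ ord L₀ ⇒ L.
L = (-7 - 16·x) + (-2 - 10·x - 8·x^2)·Dx  (order 1).
h: a_k = 3/2, -21/4, 261/16, -1677/32, 45345/256, -318915/512, …
ICs: h(0) = 3/2.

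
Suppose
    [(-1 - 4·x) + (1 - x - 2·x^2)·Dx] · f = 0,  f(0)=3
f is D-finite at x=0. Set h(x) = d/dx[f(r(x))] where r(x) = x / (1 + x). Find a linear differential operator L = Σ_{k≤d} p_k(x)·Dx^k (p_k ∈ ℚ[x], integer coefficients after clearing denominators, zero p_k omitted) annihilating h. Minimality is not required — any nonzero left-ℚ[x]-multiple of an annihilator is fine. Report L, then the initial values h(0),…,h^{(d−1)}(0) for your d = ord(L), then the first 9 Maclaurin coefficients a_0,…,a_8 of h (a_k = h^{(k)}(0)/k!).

f: a_k = 3, 3, 9, 15, 33, 63, 129, 255, 513, …
Substitute x→r, Dx→(1/r')Dx; clear ⇒ L₀.
Derive L from L₀ (diff closure).
L = (4 + 12·x + 36·x^2 + 20·x^3) + (-1 - 7·x - 9·x^2 + 7·x^3 + 10·x^4)·Dx  (order 1).
h: a_k = 3, 12, 0, 48, -60, 216, -420, 1056, -2268, …
ICs: h(0) = 3.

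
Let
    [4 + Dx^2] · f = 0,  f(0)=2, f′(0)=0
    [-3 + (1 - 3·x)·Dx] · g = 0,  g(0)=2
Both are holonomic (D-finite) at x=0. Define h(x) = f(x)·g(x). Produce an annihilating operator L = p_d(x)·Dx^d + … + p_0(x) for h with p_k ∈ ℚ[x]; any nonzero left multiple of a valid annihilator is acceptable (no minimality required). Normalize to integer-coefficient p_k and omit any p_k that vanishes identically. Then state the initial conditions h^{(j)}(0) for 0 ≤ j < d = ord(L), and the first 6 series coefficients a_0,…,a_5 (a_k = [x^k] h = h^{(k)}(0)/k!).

L = (-4 + 12·x) + 6·Dx + (-1 + 3·x)·Dx^2  (order 2).
h: a_k = 4, 12, 28, 84, 764/3, 764, …
ICs: h(0) = 4, h′(0) = 12.

f: a_k = 2, 0, -4, 0, 4/3, 0, …
g: a_k = 2, 6, 18, 54, 162, 486, …
f·g: L₀ = L_f ⊗_s L_g, ord ≤ 2·1.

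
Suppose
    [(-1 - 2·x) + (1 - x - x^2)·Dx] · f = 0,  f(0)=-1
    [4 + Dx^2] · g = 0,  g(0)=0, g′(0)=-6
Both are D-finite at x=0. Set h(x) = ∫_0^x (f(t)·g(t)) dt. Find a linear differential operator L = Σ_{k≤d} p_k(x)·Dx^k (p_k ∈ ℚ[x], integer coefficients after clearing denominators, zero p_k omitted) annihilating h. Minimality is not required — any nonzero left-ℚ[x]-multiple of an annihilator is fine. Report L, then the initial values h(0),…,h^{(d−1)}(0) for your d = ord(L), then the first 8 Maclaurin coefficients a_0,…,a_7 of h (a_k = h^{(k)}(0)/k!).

L = (-2 + 4·x + 4·x^2)·Dx + (2 + 4·x)·Dx^2 + (-1 + x + x^2)·Dx^3  (order 3).
h: a_k = 0, 0, 3, 2, 2, 14/5, 19/5, 184/35, …
ICs: h(0) = 0, h′(0) = 0, h′′(0) = 6.

f: a_k = -1, -1, -2, -3, -5, -8, -13, -21, …
g: a_k = 0, -6, 0, 4, 0, -4/5, 0, 8/105, …
Sym-product of L_f,L_g gives L₀ (≤ ord 2).
h=∫₀ˣh₀: take L = L₀·Dx.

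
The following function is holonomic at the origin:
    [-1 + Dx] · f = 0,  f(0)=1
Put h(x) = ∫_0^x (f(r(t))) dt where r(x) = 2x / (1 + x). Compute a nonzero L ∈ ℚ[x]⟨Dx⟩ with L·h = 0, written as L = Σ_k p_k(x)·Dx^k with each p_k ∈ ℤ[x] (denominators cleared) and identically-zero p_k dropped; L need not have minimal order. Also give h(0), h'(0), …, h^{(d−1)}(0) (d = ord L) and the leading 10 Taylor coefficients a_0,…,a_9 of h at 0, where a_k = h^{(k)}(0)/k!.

L = -2·Dx + (1 + 2·x + x^2)·Dx^2  (order 2).
h: a_k = 0, 1, 1, 0, -1/6, 2/15, -1/15, 4/315, 5/252, -32/945, …
ICs: h(0) = 0, h′(0) = 1.

f: a_k = 1, 1, 1/2, 1/6, 1/24, 1/120, 1/720, 1/5040, 1/40320, 1/362880, …
Change of var in L_f (x↦r) gives L₀.
∫: right-multiply L₀ by Dx.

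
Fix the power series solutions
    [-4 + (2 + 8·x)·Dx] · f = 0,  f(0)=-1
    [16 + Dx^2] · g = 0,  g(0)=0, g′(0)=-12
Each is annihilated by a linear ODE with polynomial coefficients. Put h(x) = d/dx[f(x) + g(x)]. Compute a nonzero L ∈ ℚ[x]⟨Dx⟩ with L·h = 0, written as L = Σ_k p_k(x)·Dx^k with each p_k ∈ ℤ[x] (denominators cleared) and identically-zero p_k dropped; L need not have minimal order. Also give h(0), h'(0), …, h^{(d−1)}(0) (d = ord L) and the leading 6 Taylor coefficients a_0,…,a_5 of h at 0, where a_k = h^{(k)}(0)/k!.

f: a_k = -1, -2, 2, -4, 10, -28, …
g: a_k = 0, -12, 0, 32, 0, -128/5, …
Sum ⇒ L₀ = lclm(L_f,L_g) in ℚ(x)⟨Dx⟩.
Differentiate: ansatz ord ≤ ord L₀ ⇒ L.
L = (-608 - 1024·x - 2048·x^2) + (-112 - 960·x - 3072·x^2 - 4096·x^3)·Dx + (-38 - 64·x - 128·x^2)·Dx^2 + (-7 - 60·x - 192·x^2 - 256·x^3)·Dx^3  (order 3).
h: a_k = -14, 4, 84, 40, -268, 504, …
ICs: h(0) = -14, h′(0) = 4, h′′(0) = 168.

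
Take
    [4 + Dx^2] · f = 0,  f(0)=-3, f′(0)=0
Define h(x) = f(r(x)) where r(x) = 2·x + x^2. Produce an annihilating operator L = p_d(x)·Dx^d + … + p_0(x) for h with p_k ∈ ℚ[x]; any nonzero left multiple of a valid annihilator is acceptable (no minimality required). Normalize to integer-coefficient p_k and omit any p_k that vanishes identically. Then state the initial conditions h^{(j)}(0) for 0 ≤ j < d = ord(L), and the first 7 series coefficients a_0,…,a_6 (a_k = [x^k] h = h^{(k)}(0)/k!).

f: a_k = -3, 0, 6, 0, -2, 0, 4/15, …
Change of var in L_f (x↦r) gives L₀.
L = (16 + 48·x + 48·x^2 + 16·x^3) - Dx + (1 + x)·Dx^2  (order 2).
h: a_k = -3, 0, 24, 24, -26, -64, -464/15, …
ICs: h(0) = -3, h′(0) = 0.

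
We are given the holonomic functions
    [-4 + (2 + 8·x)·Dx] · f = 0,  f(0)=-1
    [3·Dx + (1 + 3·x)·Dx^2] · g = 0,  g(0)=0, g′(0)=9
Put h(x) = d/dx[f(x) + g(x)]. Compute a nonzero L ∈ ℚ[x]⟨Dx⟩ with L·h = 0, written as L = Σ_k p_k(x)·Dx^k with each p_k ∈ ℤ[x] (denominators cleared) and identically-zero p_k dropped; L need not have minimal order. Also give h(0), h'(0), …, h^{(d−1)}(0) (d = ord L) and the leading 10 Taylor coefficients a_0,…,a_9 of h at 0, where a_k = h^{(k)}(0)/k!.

f: a_k = -1, -2, 2, -4, 10, -28, 84, -264, 858, -2860, …
g: a_k = 0, 9, -27/2, 27, -243/4, 729/5, -729/2, 6561/7, -19683/8, 6561, …
L₀ := lclm(L_f,L_g); ord L₀ ≤ 1+2.
Differentiate: ansatz ord ≤ ord L₀ ⇒ L.
L = 36·x + (6 + 72·x + 180·x^2)·Dx + (1 + 13·x + 54·x^2 + 72·x^3)·Dx^2  (order 2).
h: a_k = 7, -23, 69, -203, 589, -1683, 4713, -12819, 33309, -79907, …
ICs: h(0) = 7, h′(0) = -23.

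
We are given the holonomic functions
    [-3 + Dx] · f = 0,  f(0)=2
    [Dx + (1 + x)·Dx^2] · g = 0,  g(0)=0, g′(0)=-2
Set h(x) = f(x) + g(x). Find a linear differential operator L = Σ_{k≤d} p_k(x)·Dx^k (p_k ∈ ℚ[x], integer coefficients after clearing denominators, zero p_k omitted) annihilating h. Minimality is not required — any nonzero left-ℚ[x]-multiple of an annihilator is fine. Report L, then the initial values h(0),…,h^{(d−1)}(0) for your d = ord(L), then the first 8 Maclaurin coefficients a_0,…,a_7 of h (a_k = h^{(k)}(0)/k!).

f: a_k = 2, 6, 9, 9, 27/4, 81/20, 81/40, 243/280, …
g: a_k = 0, -2, 1, -2/3, 1/2, -2/5, 1/3, -2/7, …
Sum ⇒ L₀ = lclm(L_f,L_g) in ℚ(x)⟨Dx⟩.
L = (-15 - 9·x)·Dx + (-7 - 18·x - 9·x^2)·Dx^2 + (4 + 7·x + 3·x^2)·Dx^3  (order 3).
h: a_k = 2, 4, 10, 25/3, 29/4, 73/20, 283/120, 163/280, …
ICs: h(0) = 2, h′(0) = 4, h′′(0) = 20.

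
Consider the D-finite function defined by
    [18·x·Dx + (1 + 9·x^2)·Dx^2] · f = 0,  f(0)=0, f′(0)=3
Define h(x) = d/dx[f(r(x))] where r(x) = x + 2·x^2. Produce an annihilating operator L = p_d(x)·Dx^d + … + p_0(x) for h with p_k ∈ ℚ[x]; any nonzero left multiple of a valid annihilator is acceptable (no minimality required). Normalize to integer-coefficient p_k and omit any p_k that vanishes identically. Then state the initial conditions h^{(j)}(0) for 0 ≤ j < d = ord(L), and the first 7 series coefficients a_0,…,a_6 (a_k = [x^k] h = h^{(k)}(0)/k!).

f: a_k = 0, 3, 0, -9, 0, 243/5, 0, …
L₀ from L_f via x↦r, Dx↦r'^{-1}Dx.
h₀' ⇒ L via d/dx closure of L₀.
L = (-4 + 18·x + 144·x^2 + 432·x^3 + 432·x^4) + (1 + 4·x + 9·x^2 + 72·x^3 + 180·x^4 + 144·x^5)·Dx  (order 1).
h: a_k = 3, 12, -27, -216, -297, 2484, 11421, …
ICs: h(0) = 3.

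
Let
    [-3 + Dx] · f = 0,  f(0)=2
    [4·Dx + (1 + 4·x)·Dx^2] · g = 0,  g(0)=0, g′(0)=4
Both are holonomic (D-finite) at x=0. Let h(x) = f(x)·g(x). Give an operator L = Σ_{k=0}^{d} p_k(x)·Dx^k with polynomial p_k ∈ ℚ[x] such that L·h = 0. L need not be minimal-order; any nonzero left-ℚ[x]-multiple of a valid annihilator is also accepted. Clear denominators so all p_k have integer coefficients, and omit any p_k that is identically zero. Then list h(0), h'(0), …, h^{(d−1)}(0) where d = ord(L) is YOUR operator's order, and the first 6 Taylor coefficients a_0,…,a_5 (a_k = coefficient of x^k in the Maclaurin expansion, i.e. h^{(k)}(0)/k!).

L = (-3 + 36·x) + (-2 - 24·x)·Dx + (1 + 4·x)·Dx^2  (order 2).
h: a_k = 0, 8, 8, 92/3, -36, 863/5, …
ICs: h(0) = 0, h′(0) = 8.

f: a_k = 2, 6, 9, 9, 27/4, 81/20, …
g: a_k = 0, 4, -8, 64/3, -64, 1024/5, …
L₀ := L_f ⊗_s L_g (sym. prod.), ord ≤ 2.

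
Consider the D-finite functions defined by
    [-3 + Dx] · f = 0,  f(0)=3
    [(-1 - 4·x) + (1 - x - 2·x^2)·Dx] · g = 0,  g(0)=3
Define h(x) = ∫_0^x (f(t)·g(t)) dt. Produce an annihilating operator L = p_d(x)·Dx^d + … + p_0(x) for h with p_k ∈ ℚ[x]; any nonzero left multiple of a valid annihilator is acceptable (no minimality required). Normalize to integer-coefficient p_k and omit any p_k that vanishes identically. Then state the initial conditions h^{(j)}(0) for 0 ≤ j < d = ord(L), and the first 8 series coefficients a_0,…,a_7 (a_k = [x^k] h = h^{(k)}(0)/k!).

f: a_k = 3, 9, 27/2, 27/2, 81/8, 243/40, 243/80, 729/560, …
g: a_k = 3, 3, 9, 15, 33, 63, 129, 255, …
Sym-product of L_f,L_g gives L₀ (≤ ord 1).
∫: right-multiply L₀ by Dx.
L = (4 + x - 6·x^2)·Dx + (-1 + x + 2·x^2)·Dx^2  (order 2).
h: a_k = 0, 9, 18, 63/2, 207/4, 3411/40, 1431/10, 137637/560, …
ICs: h(0) = 0, h′(0) = 9.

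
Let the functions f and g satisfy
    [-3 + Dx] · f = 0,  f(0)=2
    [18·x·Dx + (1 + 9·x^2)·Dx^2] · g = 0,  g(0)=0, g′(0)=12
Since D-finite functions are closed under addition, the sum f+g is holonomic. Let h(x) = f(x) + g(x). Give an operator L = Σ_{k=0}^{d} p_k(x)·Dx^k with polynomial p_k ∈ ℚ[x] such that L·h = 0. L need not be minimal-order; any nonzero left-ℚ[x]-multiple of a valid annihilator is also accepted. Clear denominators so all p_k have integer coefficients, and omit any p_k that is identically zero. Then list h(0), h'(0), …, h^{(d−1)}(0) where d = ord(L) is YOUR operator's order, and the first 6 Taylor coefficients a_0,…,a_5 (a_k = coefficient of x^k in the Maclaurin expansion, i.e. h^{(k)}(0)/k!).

L = (18 - 108·x - 162·x^2)·Dx + (-9 + 27·x + 27·x^2 - 81·x^3)·Dx^2 + (1 + 3·x + 9·x^2 + 27·x^3)·Dx^3  (order 3).
h: a_k = 2, 18, 9, -27, 27/4, 3969/20, …
ICs: h(0) = 2, h′(0) = 18, h′′(0) = 18.

f: a_k = 2, 6, 9, 9, 27/4, 81/20, …
g: a_k = 0, 12, 0, -36, 0, 972/5, …
Weyl lclm of L_f,L_g ⇒ L₀ (ord ≤ 3).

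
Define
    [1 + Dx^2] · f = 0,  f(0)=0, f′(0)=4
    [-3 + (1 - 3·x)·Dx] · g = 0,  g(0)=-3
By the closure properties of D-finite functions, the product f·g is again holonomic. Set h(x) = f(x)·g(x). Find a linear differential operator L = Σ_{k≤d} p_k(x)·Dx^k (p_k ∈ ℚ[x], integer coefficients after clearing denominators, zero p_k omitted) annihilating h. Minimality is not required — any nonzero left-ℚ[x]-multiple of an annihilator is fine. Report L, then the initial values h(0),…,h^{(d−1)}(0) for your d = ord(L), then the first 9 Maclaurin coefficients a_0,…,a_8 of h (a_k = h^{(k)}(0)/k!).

f: a_k = 0, 4, 0, -2/3, 0, 1/30, 0, -1/1260, 0, …
g: a_k = -3, -9, -27, -81, -243, -729, -2187, -6561, -19683, …
h₀=f·g: eliminate ⇒ L₀, order ≤ 2·1.
L = (-1 + 3·x) + 6·Dx + (-1 + 3·x)·Dx^2  (order 2).
h: a_k = 0, -12, -36, -106, -318, -9541/10, -28623/10, -3606497/420, -3606497/140, …
ICs: h(0) = 0, h′(0) = -12.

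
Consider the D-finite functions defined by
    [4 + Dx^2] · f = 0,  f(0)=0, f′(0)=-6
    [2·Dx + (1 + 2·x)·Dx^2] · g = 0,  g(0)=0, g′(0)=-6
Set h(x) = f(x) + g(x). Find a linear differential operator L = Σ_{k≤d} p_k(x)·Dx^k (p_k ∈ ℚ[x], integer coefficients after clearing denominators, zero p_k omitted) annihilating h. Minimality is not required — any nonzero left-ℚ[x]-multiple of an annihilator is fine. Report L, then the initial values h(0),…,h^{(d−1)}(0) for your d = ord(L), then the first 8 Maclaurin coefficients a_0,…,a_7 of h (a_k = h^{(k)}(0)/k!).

L = (56 + 32·x + 32·x^2)·Dx + (12 + 40·x + 48·x^2 + 32·x^3)·Dx^2 + (14 + 8·x + 8·x^2)·Dx^3 + (3 + 10·x + 12·x^2 + 8·x^3)·Dx^4  (order 4).
h: a_k = 0, -12, 6, -4, 12, -20, 32, -5752/105, …
ICs: h(0) = 0, h′(0) = -12, h′′(0) = 12, h′′′(0) = -24.

f: a_k = 0, -6, 0, 4, 0, -4/5, 0, 8/105, …
g: a_k = 0, -6, 6, -8, 12, -96/5, 32, -384/7, …
h₀=f+g: left-lcm gives L₀, ord ≤ 4.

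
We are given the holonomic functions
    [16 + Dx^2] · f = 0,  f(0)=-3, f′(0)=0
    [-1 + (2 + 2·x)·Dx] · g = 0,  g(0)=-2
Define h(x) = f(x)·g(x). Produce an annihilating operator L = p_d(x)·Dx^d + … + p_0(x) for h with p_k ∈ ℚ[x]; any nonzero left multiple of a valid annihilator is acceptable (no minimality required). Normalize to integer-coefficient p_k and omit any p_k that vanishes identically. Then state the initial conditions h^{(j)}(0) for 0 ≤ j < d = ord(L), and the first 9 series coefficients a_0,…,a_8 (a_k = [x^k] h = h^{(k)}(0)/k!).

f: a_k = -3, 0, 24, 0, -32, 0, 256/15, 0, -512/105, …
g: a_k = -2, -1, 1/4, -1/8, 5/64, -7/128, 21/512, -33/1024, 429/16384, …
Sym-product of L_f,L_g gives L₀ (≤ ord 2).
L = (67 + 128·x + 64·x^2) + (-4 - 4·x)·Dx + (4 + 8·x + 4·x^2)·Dx^2  (order 2).
h: a_k = 6, 3, -195/4, -189/8, 4465/64, 3733/128, -310129/7680, -219379/15360, 21374753/1720320, …
ICs: h(0) = 6, h′(0) = 3.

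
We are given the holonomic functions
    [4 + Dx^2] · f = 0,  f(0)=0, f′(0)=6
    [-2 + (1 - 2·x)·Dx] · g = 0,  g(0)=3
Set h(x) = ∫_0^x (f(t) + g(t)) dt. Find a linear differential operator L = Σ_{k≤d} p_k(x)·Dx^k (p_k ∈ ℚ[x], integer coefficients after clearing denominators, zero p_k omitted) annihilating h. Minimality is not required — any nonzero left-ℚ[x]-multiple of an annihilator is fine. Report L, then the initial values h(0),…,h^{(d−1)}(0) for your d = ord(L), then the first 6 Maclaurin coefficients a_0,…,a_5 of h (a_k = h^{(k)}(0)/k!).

f: a_k = 0, 6, 0, -4, 0, 4/5, …
g: a_k = 3, 6, 12, 24, 48, 96, …
Weyl lclm of L_f,L_g ⇒ L₀ (ord ≤ 3).
∫: right-multiply L₀ by Dx.
L = (-56 + 32·x - 32·x^2)·Dx + (12 - 40·x + 48·x^2 - 32·x^3)·Dx^2 + (-14 + 8·x - 8·x^2)·Dx^3 + (3 - 10·x + 12·x^2 - 8·x^3)·Dx^4  (order 4).
h: a_k = 0, 3, 6, 4, 5, 48/5, …
ICs: h(0) = 0, h′(0) = 3, h′′(0) = 12, h′′′(0) = 24.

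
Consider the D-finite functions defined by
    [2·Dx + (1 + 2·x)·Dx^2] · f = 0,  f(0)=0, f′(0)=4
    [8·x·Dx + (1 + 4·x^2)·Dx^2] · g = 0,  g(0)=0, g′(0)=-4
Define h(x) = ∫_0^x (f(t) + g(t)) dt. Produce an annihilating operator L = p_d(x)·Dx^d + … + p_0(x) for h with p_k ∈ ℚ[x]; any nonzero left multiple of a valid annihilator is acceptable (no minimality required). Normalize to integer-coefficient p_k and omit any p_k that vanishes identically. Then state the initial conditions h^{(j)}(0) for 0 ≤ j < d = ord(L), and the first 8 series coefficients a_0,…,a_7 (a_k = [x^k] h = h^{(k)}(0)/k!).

f: a_k = 0, 4, -4, 16/3, -8, 64/5, -64/3, 256/7, …
g: a_k = 0, -4, 0, 16/3, 0, -64/5, 0, 256/7, …
Weyl lclm of L_f,L_g ⇒ L₀ (ord ≤ 4).
∫: right-multiply L₀ by Dx.
L = (-8 - 48·x + 96·x^2 + 64·x^3)·Dx^2 + (-8 - 16·x + 192·x^3 + 128·x^4)·Dx^3 + (-1 + 2·x + 8·x^2 + 16·x^3 + 48·x^4 + 32·x^5)·Dx^4  (order 4).
h: a_k = 0, 0, 0, -4/3, 8/3, -8/5, 0, -64/21, …
ICs: h(0) = 0, h′(0) = 0, h′′(0) = 0, h′′′(0) = -8.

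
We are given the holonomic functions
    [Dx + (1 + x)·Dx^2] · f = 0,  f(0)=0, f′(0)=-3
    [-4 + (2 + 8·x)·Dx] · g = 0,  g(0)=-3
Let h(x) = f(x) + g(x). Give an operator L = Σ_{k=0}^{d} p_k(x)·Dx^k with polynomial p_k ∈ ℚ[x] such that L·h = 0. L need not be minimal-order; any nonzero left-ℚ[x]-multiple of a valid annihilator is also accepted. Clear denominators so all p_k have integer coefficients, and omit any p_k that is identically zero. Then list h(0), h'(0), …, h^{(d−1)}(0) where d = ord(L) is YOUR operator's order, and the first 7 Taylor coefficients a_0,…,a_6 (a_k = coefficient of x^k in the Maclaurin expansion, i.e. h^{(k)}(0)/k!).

f: a_k = 0, -3, 3/2, -1, 3/4, -3/5, 1/2, …
g: a_k = -3, -6, 6, -12, 30, -84, 252, …
Weyl lclm of L_f,L_g ⇒ L₀ (ord ≤ 3).
L = (-8 + 4·x)·Dx + (-10 - 8·x + 20·x^2)·Dx^2 + (-1 - 3·x + 6·x^2 + 8·x^3)·Dx^3  (order 3).
h: a_k = -3, -9, 15/2, -13, 123/4, -423/5, 505/2, …
ICs: h(0) = -3, h′(0) = -9, h′′(0) = 15.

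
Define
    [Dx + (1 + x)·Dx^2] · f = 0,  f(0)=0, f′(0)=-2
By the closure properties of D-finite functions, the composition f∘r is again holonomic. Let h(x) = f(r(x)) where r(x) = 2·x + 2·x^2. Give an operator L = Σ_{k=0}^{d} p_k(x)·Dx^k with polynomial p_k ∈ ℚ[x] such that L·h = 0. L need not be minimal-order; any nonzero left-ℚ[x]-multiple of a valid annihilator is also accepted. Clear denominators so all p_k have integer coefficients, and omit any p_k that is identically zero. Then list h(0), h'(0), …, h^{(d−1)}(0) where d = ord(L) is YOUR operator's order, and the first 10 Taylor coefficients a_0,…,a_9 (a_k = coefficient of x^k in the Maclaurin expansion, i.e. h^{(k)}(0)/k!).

f: a_k = 0, -2, 1, -2/3, 1/2, -2/5, 1/3, -2/7, 1/4, -2/9, …
Change of var in L_f (x↦r) gives L₀.
L = (4·x + 4·x^2)·Dx + (1 + 4·x + 6·x^2 + 4·x^3)·Dx^2  (order 2).
h: a_k = 0, -4, 0, 8/3, -4, 16/5, 0, -32/7, 8, -64/9, …
ICs: h(0) = 0, h′(0) = -4.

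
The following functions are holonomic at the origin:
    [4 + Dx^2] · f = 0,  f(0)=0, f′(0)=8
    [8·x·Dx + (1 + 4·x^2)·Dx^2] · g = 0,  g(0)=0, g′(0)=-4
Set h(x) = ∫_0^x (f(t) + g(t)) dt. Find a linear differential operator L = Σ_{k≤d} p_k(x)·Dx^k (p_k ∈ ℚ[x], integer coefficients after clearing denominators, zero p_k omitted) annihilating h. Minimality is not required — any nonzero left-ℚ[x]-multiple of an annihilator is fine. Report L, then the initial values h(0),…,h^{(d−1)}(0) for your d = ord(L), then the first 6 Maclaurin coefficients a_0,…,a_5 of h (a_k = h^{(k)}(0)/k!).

f: a_k = 0, 8, 0, -16/3, 0, 16/15, …
g: a_k = 0, -4, 0, 16/3, 0, -64/5, …
h₀=f+g: left-lcm gives L₀, ord ≤ 4.
h=∫₀ˣh₀: take L = L₀·Dx.
L = (-352·x + 1792·x^3 + 512·x^5)·Dx^2 + (-4 + 112·x^2 + 576·x^4 + 256·x^6)·Dx^3 + (-88·x + 448·x^3 + 128·x^5)·Dx^4 + (-1 + 28·x^2 + 144·x^4 + 64·x^6)·Dx^5  (order 5).
h: a_k = 0, 0, 2, 0, 0, 0, …
ICs: h(0) = 0, h′(0) = 0, h′′(0) = 4, h′′′(0) = 0, h′′′′(0) = 0.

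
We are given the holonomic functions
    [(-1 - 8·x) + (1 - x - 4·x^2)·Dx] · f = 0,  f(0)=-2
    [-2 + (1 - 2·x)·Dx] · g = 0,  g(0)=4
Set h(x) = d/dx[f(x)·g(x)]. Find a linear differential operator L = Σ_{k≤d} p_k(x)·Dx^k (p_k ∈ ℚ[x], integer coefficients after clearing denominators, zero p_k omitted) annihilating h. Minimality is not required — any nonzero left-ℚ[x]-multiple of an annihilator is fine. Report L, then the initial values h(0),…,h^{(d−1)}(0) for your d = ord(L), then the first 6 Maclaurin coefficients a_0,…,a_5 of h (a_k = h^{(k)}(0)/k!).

f: a_k = -2, -2, -10, -18, -58, -130, …
g: a_k = 4, 8, 16, 32, 64, 128, …
f·g: L₀ = L_f ⊗_s L_g, ord ≤ 1·1.
Differentiate: ansatz ord ≤ ord L₀ ⇒ L.
L = (22 - 12·x - 120·x^2 - 256·x^3 + 768·x^4) + (-3 + 5·x + 42·x^2 - 88·x^3 - 80·x^4 + 192·x^5)·Dx  (order 1).
h: a_k = -24, -176, -744, -2912, -9880, -32400, …
ICs: h(0) = -24.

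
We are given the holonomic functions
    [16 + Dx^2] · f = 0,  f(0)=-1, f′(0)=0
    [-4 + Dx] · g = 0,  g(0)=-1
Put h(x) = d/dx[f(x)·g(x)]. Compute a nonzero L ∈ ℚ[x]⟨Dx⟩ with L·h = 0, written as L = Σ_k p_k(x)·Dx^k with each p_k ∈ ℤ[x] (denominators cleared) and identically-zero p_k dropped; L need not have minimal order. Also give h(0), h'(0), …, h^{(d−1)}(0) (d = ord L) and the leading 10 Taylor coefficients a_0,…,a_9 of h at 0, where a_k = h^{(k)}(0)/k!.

f: a_k = -1, 0, 8, 0, -32/3, 0, 256/45, 0, -512/315, 0, …
g: a_k = -1, -4, -8, -32/3, -32/3, -128/15, -256/45, -1024/315, -512/315, -2048/2835, …
Product ⇒ symmetric product L₀, ord ≤ 2.
Differentiate: ansatz ord ≤ ord L₀ ⇒ L.
L = 32 - 8·Dx + Dx^2  (order 2).
h: a_k = 4, 0, -64, -512/3, -512/3, 0, 8192/45, 65536/315, 32768/315, 0, …
ICs: h(0) = 4, h′(0) = 0.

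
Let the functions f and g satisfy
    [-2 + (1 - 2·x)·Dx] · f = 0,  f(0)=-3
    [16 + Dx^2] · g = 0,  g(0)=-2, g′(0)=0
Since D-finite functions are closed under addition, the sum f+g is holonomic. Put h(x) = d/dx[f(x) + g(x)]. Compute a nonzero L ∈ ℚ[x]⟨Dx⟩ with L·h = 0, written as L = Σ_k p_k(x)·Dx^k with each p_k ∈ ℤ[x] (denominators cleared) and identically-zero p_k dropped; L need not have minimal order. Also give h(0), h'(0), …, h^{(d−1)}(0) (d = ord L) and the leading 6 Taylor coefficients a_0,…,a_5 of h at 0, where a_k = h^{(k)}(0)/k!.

f: a_k = -3, -6, -12, -24, -48, -96, …
g: a_k = -2, 0, 16, 0, -64/3, 0, …
Sum ⇒ L₀ = lclm(L_f,L_g) in ℚ(x)⟨Dx⟩.
Differentiate: ansatz ord ≤ ord L₀ ⇒ L.
L = (512 - 512·x + 512·x^2) + (-80 + 288·x - 384·x^2 + 256·x^3)·Dx + (32 - 32·x + 32·x^2)·Dx^2 + (-5 + 18·x - 24·x^2 + 16·x^3)·Dx^3  (order 3).
h: a_k = -6, 8, -72, -832/3, -480, -16256/15, …
ICs: h(0) = -6, h′(0) = 8, h′′(0) = -144.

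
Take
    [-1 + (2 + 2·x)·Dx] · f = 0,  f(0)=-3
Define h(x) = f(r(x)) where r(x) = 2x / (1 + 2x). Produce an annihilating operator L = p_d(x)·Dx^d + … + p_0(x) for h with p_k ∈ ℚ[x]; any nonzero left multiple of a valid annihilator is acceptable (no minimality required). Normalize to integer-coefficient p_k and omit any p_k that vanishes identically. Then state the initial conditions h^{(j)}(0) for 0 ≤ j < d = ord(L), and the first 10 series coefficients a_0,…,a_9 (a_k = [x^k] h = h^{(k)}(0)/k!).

L = -1 + (1 + 6·x + 8·x^2)·Dx  (order 1).
h: a_k = -3, -3, 15/2, -39/2, 423/8, -1197/8, 7059/16, -21615/16, 547383/128, -1782609/128, …
ICs: h(0) = -3.

f: a_k = -3, -3/2, 3/8, -3/16, 15/128, -21/256, 63/1024, -99/2048, 1287/32768, -2145/65536, …
Substitute x→r, Dx→(1/r')Dx; clear ⇒ L₀.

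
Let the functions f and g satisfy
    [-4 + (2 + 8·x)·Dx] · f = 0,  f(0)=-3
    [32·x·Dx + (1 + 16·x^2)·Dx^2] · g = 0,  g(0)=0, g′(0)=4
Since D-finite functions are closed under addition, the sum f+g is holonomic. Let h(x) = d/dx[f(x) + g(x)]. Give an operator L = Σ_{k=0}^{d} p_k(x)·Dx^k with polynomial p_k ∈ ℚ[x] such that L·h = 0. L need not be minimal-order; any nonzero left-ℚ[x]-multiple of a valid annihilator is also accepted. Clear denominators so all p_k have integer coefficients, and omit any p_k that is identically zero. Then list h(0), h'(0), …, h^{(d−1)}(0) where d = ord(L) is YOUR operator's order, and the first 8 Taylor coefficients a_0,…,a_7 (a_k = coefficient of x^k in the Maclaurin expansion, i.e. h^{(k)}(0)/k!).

L = (-32 - 320·x + 1536·x^2 + 3072·x^3) + (-22 - 128·x + 320·x^2 + 6144·x^3 + 10752·x^4)·Dx + (-1 + 12·x + 96·x^2 + 384·x^3 + 1792·x^4 + 3072·x^5)·Dx^2  (order 2).
h: a_k = -2, 12, -100, 120, 604, 1512, -21928, 20592, …
ICs: h(0) = -2, h′(0) = 12.

f: a_k = -3, -6, 6, -12, 30, -84, 252, -792, …
g: a_k = 0, 4, 0, -64/3, 0, 1024/5, 0, -16384/7, …
L₀ := lclm(L_f,L_g); ord L₀ ≤ 1+2.
Differentiate: ansatz ord ≤ ord L₀ ⇒ L.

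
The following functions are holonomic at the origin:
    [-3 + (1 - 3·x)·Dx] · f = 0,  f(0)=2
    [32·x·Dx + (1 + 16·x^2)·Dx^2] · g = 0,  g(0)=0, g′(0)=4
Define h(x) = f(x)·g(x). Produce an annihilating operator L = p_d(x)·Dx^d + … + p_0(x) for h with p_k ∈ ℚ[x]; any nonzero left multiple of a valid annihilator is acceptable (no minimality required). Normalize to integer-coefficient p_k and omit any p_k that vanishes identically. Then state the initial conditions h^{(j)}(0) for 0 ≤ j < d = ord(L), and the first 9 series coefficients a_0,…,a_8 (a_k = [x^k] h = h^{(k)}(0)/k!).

L = 96·x + (6 - 32·x + 192·x^2)·Dx + (-1 + 3·x - 16·x^2 + 48·x^3)·Dx^2  (order 2).
h: a_k = 0, 8, 24, 88/3, 88, 3368/5, 10104/5, 48344/35, 145032/35, …
ICs: h(0) = 0, h′(0) = 8.

f: a_k = 2, 6, 18, 54, 162, 486, 1458, 4374, 13122, …
g: a_k = 0, 4, 0, -64/3, 0, 1024/5, 0, -16384/7, 0, …
Product ⇒ symmetric product L₀, ord ≤ 2.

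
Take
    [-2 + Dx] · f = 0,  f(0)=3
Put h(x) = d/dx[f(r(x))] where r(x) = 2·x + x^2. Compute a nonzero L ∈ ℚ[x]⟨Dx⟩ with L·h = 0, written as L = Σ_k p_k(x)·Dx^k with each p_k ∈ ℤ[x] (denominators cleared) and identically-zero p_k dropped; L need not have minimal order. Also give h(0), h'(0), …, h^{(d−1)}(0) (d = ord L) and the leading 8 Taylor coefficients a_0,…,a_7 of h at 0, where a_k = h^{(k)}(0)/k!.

L = (5 + 8·x + 4·x^2) + (-1 - x)·Dx  (order 1).
h: a_k = 12, 60, 168, 344, 568, 3992/5, 2960/3, 115088/105, …
ICs: h(0) = 12.

f: a_k = 3, 6, 6, 4, 2, 4/5, 4/15, 8/105, …
f∘r: x↦r, Dx↦Dx/r' in L_f ⇒ L₀.
h=h₀': d/dx-closure on L₀ ⇒ L.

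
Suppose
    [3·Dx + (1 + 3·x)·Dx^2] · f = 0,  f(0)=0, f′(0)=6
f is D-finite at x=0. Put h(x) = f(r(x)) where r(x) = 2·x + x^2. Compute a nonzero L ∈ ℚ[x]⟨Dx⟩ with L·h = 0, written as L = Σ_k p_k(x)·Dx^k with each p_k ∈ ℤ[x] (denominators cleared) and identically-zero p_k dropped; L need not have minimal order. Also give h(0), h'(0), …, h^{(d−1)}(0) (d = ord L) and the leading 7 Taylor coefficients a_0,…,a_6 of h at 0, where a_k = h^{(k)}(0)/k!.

f: a_k = 0, 6, -9, 18, -81/2, 486/5, -243, …
h₀=f(r): pull back L_f along r ⇒ L₀.
L = (5 + 6·x + 3·x^2)·Dx + (1 + 7·x + 9·x^2 + 3·x^3)·Dx^2  (order 2).
h: a_k = 0, 12, -30, 108, -441, 9612/5, -8730, …
ICs: h(0) = 0, h′(0) = 12.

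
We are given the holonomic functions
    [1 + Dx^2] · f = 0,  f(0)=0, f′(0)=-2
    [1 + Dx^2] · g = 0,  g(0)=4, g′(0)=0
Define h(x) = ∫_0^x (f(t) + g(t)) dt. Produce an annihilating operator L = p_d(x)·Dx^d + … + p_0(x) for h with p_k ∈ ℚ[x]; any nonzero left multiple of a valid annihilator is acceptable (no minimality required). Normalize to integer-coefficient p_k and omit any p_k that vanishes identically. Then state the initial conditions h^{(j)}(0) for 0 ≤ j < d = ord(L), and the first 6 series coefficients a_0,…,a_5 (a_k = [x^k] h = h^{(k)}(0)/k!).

f: a_k = 0, -2, 0, 1/3, 0, -1/60, …
g: a_k = 4, 0, -2, 0, 1/6, 0, …
f+g: L₀ = lclm(L_f,L_g), ord ≤ 2+2.
Integrate: L := L₀·Dx.
L = Dx + Dx^3  (order 3).
h: a_k = 0, 4, -1, -2/3, 1/12, 1/30, …
ICs: h(0) = 0, h′(0) = 4, h′′(0) = -2.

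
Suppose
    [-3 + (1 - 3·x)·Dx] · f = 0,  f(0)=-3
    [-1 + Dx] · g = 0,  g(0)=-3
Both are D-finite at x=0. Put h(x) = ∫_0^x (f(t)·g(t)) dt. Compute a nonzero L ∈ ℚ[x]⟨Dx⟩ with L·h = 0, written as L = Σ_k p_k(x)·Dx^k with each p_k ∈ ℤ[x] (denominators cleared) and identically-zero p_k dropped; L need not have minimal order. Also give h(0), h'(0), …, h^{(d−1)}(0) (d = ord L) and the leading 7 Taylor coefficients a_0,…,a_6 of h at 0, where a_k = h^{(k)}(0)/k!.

f: a_k = -3, -9, -27, -81, -243, -729, -2187, …
g: a_k = -3, -3, -3/2, -1/2, -1/8, -1/40, -1/240, …
f·g: L₀ = L_f ⊗_s L_g, ord ≤ 1·1.
h=∫₀ˣh₀: take L = L₀·Dx.
L = (4 - 3·x)·Dx + (-1 + 3·x)·Dx^2  (order 2).
h: a_k = 0, 9, 18, 75/2, 339/4, 8139/40, 5087/10, …
ICs: h(0) = 0, h′(0) = 9.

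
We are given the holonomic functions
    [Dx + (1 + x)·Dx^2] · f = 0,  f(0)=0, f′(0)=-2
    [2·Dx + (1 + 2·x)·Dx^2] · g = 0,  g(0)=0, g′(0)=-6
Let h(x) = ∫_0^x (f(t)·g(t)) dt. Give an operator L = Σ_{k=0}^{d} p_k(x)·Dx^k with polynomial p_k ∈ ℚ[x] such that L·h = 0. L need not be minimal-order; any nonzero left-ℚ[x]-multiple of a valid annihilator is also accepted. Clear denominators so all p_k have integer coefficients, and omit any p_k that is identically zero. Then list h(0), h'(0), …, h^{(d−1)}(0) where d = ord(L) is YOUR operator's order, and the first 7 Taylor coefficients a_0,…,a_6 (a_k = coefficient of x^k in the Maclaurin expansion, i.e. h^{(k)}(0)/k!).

f: a_k = 0, -2, 1, -2/3, 1/2, -2/5, 1/3, …
g: a_k = 0, -6, 6, -8, 12, -96/5, 32, …
f·g: L₀ = L_f ⊗_s L_g, ord ≤ 2·2.
h=∫₀ˣh₀: take L = L₀·Dx.
L = (20 + 48·x + 32·x^2)·Dx^2 + (66 + 268·x + 360·x^2 + 160·x^3)·Dx^3 + (32 + 180·x + 372·x^2 + 336·x^3 + 112·x^4)·Dx^4 + (3 + 22·x + 63·x^2 + 88·x^3 + 60·x^4 + 16·x^5)·Dx^5  (order 5).
h: a_k = 0, 0, 0, 4, -9/2, 26/5, -13/2, …
ICs: h(0) = 0, h′(0) = 0, h′′(0) = 0, h′′′(0) = 24, h′′′′(0) = -108.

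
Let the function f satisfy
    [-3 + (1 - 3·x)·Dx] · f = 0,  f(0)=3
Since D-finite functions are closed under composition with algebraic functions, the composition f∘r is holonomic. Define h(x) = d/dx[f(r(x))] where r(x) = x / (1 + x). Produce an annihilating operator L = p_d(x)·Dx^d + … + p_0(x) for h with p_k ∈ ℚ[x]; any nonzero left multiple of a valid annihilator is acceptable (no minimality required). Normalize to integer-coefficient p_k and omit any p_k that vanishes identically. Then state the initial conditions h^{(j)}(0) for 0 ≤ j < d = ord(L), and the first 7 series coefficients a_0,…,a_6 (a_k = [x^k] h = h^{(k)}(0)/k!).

L = 4 + (-1 + 2·x)·Dx  (order 1).
h: a_k = 9, 36, 108, 288, 720, 1728, 4032, …
ICs: h(0) = 9.

f: a_k = 3, 9, 27, 81, 243, 729, 2187, …
L₀ from L_f via x↦r, Dx↦r'^{-1}Dx.
h₀' ⇒ L via d/dx closure of L₀.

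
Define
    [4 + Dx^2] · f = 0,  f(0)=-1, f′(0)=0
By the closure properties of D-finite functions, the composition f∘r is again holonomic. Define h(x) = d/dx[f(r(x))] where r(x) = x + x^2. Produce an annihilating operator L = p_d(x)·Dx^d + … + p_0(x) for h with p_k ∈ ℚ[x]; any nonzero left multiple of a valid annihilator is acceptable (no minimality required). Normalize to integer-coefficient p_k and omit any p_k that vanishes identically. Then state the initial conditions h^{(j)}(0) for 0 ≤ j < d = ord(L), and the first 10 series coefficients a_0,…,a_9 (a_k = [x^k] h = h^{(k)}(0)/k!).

L = (16 + 32·x + 96·x^2 + 128·x^3 + 64·x^4) + (-6 - 12·x)·Dx + (1 + 4·x + 4·x^2)·Dx^2  (order 2).
h: a_k = 0, 4, 12, 16/3, -40/3, -352/15, -224/15, 1664/315, 544/35, 32768/2835, …
ICs: h(0) = 0, h′(0) = 4.

f: a_k = -1, 0, 2, 0, -2/3, 0, 4/45, 0, -2/315, 0, …
L₀ from L_f via x↦r, Dx↦r'^{-1}Dx.
Derive L from L₀ (diff closure).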